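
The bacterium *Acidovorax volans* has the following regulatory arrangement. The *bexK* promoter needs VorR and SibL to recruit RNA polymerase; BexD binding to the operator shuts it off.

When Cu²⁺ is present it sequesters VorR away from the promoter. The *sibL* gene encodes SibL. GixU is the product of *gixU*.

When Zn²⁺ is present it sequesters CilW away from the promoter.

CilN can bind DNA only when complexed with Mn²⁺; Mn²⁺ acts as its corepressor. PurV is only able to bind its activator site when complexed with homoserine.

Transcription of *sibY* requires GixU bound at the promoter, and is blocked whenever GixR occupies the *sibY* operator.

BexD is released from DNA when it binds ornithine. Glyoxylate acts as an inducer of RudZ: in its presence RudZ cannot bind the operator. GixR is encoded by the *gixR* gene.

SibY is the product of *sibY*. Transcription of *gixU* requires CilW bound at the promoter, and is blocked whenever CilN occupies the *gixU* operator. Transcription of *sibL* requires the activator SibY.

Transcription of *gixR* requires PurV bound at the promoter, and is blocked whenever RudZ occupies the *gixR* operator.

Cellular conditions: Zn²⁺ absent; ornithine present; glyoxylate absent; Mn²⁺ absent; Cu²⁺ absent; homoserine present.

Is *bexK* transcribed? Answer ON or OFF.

ON

Cu²⁺ is absent, so VorR is active.
Homoserine is present, so PurV is active.
Glyoxylate is absent, so RudZ is active.
With repressor RudZ bound, *gixR* is not transcribed.
So GixR is not produced.
Mn²⁺ is absent, so CilN is inactive.
Zn²⁺ is absent, so CilW is active.
No repressor is bound and CilW is active, so *gixU* is transcribed.
So GixU is produced and active.
No repressor is bound and GixU is active, so *sibY* is transcribed.
So SibY is produced and active.
No repressor is bound and SibY is active, so *sibL* is transcribed.
So SibL is produced and active.
Ornithine is present, so BexD is inactive.
No repressor is bound and VorR and SibL are active, so *bexK* is transcribed.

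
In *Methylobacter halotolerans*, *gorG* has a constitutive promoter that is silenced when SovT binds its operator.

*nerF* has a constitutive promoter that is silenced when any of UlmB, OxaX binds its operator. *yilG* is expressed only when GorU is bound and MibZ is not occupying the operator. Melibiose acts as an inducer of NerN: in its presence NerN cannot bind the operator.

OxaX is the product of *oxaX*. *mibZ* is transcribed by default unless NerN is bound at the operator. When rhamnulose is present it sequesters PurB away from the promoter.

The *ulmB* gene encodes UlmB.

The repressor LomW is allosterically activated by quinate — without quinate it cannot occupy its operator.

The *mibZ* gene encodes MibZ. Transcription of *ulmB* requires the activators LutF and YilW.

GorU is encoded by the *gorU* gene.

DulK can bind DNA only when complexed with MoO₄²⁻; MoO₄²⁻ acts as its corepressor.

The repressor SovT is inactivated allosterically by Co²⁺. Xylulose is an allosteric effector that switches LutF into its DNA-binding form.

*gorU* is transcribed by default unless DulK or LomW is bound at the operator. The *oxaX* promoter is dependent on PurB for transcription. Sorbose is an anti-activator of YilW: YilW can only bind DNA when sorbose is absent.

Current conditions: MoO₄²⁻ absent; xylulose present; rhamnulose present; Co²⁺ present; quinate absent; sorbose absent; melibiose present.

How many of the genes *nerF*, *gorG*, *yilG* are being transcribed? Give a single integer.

Xylulose is present, so LutF is active.
Sorbose is absent, so YilW is active.
No repressor is bound and LutF and YilW are active, so *ulmB* is transcribed.
So UlmB is produced and active.
Rhamnulose is present, so PurB is inactive.
Required activator PurB is absent, so *oxaX* is not transcribed.
So OxaX is not produced.
With repressor UlmB bound, *nerF* is not transcribed.
→ *nerF* is OFF.
Co²⁺ is present, so SovT is inactive.
With no repressor bound, *gorG* is transcribed.
→ *gorG* is ON.
MoO₄²⁻ is absent, so DulK is inactive.
Quinate is absent, so LomW is inactive.
With no repressor bound, *gorU* is transcribed.
So GorU is produced and active.
Melibiose is present, so NerN is inactive.
With no repressor bound, *mibZ* is transcribed.
So MibZ is produced and active.
With repressor MibZ bound, *yilG* is not transcribed.
→ *yilG* is OFF.
1 of the 3 genes is transcribed.

1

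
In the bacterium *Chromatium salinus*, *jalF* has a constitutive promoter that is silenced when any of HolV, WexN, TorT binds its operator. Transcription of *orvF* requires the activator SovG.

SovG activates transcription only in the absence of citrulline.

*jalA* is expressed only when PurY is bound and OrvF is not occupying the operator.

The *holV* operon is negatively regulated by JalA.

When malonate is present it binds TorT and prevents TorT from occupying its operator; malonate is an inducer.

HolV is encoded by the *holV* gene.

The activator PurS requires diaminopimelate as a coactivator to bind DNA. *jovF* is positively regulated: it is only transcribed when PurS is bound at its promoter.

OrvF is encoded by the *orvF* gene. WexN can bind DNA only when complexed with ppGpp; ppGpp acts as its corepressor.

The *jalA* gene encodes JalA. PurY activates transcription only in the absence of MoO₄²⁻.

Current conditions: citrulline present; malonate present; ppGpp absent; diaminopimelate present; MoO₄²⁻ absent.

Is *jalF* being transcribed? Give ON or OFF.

MoO₄²⁻ is absent, so PurY is active.
Citrulline is present, so SovG is inactive.
Required activator SovG is absent, so *orvF* is not transcribed.
So OrvF is not produced.
No repressor is bound and PurY is active, so *jalA* is transcribed.
So JalA is produced and active.
With repressor JalA bound, *holV* is not transcribed.
So HolV is not produced.
ppGpp is absent, so WexN is inactive.
Malonate is present, so TorT is inactive.
With no repressor bound, *jalF* is transcribed.

ON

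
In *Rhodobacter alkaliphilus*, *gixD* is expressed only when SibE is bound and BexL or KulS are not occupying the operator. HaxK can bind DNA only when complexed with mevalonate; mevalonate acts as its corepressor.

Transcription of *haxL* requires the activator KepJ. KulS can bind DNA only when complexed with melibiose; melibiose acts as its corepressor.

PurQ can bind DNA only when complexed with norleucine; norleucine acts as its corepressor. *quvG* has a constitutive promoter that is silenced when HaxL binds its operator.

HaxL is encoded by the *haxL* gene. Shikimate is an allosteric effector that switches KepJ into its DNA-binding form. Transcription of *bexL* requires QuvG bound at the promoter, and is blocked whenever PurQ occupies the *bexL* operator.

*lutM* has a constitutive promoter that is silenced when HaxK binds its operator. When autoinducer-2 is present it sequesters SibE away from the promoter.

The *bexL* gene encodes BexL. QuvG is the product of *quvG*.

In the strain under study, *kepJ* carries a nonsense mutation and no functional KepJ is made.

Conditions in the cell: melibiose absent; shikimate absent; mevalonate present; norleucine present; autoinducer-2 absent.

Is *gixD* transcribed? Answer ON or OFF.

ON

Norleucine is present, so PurQ is active.
KepJ is non-functional in this strain, so it has no effect.
Required activator KepJ is absent, so *haxL* is not transcribed.
So HaxL is not produced.
With no repressor bound, *quvG* is transcribed.
So QuvG is produced and active.
With repressor PurQ bound, *bexL* is not transcribed.
So BexL is not produced.
Melibiose is absent, so KulS is inactive.
Autoinducer-2 is absent, so SibE is active.
No repressor is bound and SibE is active, so *gixD* is transcribed.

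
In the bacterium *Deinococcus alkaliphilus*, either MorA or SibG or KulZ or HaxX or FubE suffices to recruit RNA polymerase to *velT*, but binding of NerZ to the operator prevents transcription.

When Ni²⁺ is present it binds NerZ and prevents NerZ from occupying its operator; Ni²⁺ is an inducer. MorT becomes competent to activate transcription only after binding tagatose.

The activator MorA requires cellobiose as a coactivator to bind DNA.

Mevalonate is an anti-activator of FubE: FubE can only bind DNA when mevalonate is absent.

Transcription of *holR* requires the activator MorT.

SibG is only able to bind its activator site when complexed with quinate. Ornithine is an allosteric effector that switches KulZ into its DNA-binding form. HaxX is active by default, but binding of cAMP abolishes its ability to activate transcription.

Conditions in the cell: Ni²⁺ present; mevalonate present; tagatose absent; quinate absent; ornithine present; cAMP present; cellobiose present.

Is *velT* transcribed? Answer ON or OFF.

ON

Cellobiose is present, so MorA is active.
Ni²⁺ is present, so NerZ is inactive.
Quinate is absent, so SibG is inactive.
Ornithine is present, so KulZ is active.
cAMP is present, so HaxX is inactive.
Mevalonate is present, so FubE is inactive.
Activator MorA is present, so *velT* is transcribed.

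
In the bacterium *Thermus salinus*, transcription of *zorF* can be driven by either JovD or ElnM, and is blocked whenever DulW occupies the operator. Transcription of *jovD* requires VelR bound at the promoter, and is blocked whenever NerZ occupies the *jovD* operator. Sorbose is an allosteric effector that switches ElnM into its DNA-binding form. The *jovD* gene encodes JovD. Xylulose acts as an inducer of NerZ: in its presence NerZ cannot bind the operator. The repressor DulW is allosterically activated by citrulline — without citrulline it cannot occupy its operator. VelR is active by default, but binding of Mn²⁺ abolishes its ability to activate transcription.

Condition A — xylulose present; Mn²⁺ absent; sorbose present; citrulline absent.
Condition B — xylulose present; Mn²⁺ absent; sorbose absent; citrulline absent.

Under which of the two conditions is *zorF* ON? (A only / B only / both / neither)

both

Condition A:
Xylulose is present, so NerZ is inactive.
Mn²⁺ is absent, so VelR is active.
No repressor is bound and VelR is active, so *jovD* is transcribed.
So JovD is produced and active.
Sorbose is present, so ElnM is active.
Citrulline is absent, so DulW is inactive.
Activator JovD is present, so *zorF* is transcribed.
→ *zorF* is ON in A.
Condition B:
Xylulose is present, so NerZ is inactive.
Mn²⁺ is absent, so VelR is active.
No repressor is bound and VelR is active, so *jovD* is transcribed.
So JovD is produced and active.
Sorbose is absent, so ElnM is inactive.
Citrulline is absent, so DulW is inactive.
Activator JovD is present, so *zorF* is transcribed.
→ *zorF* is ON in B.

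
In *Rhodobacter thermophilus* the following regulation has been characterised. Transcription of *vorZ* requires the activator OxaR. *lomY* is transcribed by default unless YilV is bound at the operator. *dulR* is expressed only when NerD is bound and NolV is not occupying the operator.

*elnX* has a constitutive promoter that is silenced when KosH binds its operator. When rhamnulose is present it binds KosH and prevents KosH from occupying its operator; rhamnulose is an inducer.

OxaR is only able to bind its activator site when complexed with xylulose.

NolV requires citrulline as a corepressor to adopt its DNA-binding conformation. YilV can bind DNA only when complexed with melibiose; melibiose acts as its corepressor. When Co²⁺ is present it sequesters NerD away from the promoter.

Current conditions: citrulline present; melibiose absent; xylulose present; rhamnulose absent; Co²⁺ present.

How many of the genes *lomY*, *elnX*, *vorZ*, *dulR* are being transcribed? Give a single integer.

2

Melibiose is absent, so YilV is inactive.
With no repressor bound, *lomY* is transcribed.
→ *lomY* is ON.
Rhamnulose is absent, so KosH is active.
With repressor KosH bound, *elnX* is not transcribed.
→ *elnX* is OFF.
Xylulose is present, so OxaR is active.
No repressor is bound and OxaR is active, so *vorZ* is transcribed.
→ *vorZ* is ON.
Citrulline is present, so NolV is active.
Co²⁺ is present, so NerD is inactive.
With repressor NolV bound, *dulR* is not transcribed.
→ *dulR* is OFF.
2 of the 4 genes are transcribed.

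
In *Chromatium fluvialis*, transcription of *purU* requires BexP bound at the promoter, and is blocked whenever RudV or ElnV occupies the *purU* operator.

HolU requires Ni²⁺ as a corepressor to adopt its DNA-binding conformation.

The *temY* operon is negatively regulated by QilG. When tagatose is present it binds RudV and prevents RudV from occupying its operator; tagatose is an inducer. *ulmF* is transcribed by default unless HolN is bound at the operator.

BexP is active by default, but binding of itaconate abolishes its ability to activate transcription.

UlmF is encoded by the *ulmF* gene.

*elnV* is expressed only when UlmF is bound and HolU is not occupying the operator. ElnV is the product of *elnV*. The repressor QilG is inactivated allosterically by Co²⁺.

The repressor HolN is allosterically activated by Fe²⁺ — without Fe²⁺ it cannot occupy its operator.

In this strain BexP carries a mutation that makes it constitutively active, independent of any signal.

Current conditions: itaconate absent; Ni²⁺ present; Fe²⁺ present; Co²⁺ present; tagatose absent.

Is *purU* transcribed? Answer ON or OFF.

Tagatose is absent, so RudV is active.
Fe²⁺ is present, so HolN is active.
With repressor HolN bound, *ulmF* is not transcribed.
So UlmF is not produced.
Ni²⁺ is present, so HolU is active.
With repressor HolU bound, *elnV* is not transcribed.
So ElnV is not produced.
BexP is constitutively active in this strain.
With repressor RudV bound, *purU* is not transcribed.

OFF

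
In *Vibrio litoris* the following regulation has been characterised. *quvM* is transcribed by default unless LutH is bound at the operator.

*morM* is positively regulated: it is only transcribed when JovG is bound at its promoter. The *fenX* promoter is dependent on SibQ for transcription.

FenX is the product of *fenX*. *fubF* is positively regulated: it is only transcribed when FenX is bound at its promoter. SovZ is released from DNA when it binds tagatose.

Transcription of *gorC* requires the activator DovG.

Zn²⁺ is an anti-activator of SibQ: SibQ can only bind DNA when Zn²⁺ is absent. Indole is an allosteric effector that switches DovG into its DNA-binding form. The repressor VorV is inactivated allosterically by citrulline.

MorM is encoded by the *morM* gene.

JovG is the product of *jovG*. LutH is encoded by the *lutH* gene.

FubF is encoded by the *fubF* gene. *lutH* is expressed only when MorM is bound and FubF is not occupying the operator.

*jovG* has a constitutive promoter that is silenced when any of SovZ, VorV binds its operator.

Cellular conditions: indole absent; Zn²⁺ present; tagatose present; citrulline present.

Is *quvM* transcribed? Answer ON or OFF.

Tagatose is present, so SovZ is inactive.
Citrulline is present, so VorV is inactive.
With no repressor bound, *jovG* is transcribed.
So JovG is produced and active.
No repressor is bound and JovG is active, so *morM* is transcribed.
So MorM is produced and active.
Zn²⁺ is present, so SibQ is inactive.
Required activator SibQ is absent, so *fenX* is not transcribed.
So FenX is not produced.
Required activator FenX is absent, so *fubF* is not transcribed.
So FubF is not produced.
No repressor is bound and MorM is active, so *lutH* is transcribed.
So LutH is produced and active.
With repressor LutH bound, *quvM* is not transcribed.

OFF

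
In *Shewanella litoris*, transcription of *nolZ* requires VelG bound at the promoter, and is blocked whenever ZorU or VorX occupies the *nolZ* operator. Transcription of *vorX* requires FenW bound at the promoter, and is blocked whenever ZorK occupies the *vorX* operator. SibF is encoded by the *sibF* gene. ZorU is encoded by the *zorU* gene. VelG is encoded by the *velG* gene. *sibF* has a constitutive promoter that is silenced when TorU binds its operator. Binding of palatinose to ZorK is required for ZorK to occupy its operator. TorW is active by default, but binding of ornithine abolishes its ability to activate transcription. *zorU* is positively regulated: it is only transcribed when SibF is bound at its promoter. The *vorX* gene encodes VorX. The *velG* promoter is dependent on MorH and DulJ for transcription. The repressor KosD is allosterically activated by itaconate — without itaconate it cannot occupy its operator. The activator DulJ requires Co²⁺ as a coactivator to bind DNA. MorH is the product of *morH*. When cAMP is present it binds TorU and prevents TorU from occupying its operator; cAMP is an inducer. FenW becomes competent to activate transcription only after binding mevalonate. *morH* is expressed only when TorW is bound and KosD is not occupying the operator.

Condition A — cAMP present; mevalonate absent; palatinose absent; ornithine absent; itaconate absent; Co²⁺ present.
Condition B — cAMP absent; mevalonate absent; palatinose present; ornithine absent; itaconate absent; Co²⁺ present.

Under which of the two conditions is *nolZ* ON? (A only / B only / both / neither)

B only

Condition A:
cAMP is present, so TorU is inactive.
With no repressor bound, *sibF* is transcribed.
So SibF is produced and active.
No repressor is bound and SibF is active, so *zorU* is transcribed.
So ZorU is produced and active.
Mevalonate is absent, so FenW is inactive.
Palatinose is absent, so ZorK is inactive.
Required activator FenW is absent, so *vorX* is not transcribed.
So VorX is not produced.
Ornithine is absent, so TorW is active.
Itaconate is absent, so KosD is inactive.
No repressor is bound and TorW is active, so *morH* is transcribed.
So MorH is produced and active.
Co²⁺ is present, so DulJ is active.
No repressor is bound and MorH and DulJ are active, so *velG* is transcribed.
So VelG is produced and active.
With repressor ZorU bound, *nolZ* is not transcribed.
→ *nolZ* is OFF in A.
Condition B:
cAMP is absent, so TorU is active.
With repressor TorU bound, *sibF* is not transcribed.
So SibF is not produced.
Required activator SibF is absent, so *zorU* is not transcribed.
So ZorU is not produced.
Mevalonate is absent, so FenW is inactive.
Palatinose is present, so ZorK is active.
With repressor ZorK bound, *vorX* is not transcribed.
So VorX is not produced.
Ornithine is absent, so TorW is active.
Itaconate is absent, so KosD is inactive.
No repressor is bound and TorW is active, so *morH* is transcribed.
So MorH is produced and active.
Co²⁺ is present, so DulJ is active.
No repressor is bound and MorH and DulJ are active, so *velG* is transcribed.
So VelG is produced and active.
No repressor is bound and VelG is active, so *nolZ* is transcribed.
→ *nolZ* is ON in B.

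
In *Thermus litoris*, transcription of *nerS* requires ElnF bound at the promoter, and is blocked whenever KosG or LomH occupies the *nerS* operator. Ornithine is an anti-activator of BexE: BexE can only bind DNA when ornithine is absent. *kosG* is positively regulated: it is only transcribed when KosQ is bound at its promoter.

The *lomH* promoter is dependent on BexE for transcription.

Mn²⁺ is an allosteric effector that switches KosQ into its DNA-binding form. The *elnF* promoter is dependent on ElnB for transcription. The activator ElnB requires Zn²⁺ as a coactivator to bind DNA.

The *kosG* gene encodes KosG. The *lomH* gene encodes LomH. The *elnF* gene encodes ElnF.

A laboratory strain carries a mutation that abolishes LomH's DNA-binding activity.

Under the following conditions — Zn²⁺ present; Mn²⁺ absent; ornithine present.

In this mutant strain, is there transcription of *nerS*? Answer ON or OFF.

Mn²⁺ is absent, so KosQ is inactive.
Required activator KosQ is absent, so *kosG* is not transcribed.
So KosG is not produced.
Zn²⁺ is present, so ElnB is active.
No repressor is bound and ElnB is active, so *elnF* is transcribed.
So ElnF is produced and active.
LomH is non-functional in this strain, so it has no effect.
No repressor is bound and ElnF is active, so *nerS* is transcribed.

ON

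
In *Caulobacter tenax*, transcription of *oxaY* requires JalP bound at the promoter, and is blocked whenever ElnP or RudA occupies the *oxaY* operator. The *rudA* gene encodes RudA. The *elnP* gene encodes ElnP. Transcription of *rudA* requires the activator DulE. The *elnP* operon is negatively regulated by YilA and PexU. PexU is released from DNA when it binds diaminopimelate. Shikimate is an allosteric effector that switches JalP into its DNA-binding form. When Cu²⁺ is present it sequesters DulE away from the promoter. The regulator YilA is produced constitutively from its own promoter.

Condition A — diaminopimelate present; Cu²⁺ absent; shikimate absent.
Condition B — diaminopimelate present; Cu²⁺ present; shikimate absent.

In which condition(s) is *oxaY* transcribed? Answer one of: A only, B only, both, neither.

neither

Condition A:
YilA is produced constitutively and is active.
Diaminopimelate is present, so PexU is inactive.
With repressor YilA bound, *elnP* is not transcribed.
So ElnP is not produced.
Cu²⁺ is absent, so DulE is active.
No repressor is bound and DulE is active, so *rudA* is transcribed.
So RudA is produced and active.
Shikimate is absent, so JalP is inactive.
With repressor RudA bound, *oxaY* is not transcribed.
→ *oxaY* is OFF in A.
Condition B:
YilA is produced constitutively and is active.
Diaminopimelate is present, so PexU is inactive.
With repressor YilA bound, *elnP* is not transcribed.
So ElnP is not produced.
Cu²⁺ is present, so DulE is inactive.
Required activator DulE is absent, so *rudA* is not transcribed.
So RudA is not produced.
Shikimate is absent, so JalP is inactive.
Required activator JalP is absent, so *oxaY* is not transcribed.
→ *oxaY* is OFF in B.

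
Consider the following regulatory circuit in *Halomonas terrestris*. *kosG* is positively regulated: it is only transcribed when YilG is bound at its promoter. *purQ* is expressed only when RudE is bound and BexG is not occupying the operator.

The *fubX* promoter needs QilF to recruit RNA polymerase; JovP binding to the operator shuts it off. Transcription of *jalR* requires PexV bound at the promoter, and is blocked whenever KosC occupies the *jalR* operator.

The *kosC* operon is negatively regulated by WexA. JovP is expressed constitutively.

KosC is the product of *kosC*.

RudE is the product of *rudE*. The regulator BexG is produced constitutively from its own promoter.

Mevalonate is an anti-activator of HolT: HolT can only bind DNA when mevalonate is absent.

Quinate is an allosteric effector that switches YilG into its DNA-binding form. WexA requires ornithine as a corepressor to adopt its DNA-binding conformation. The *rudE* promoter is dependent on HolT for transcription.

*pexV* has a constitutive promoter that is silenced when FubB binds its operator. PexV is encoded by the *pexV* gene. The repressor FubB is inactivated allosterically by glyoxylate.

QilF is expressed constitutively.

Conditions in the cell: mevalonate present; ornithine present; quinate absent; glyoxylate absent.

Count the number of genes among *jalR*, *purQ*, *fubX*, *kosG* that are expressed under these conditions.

0

Glyoxylate is absent, so FubB is active.
With repressor FubB bound, *pexV* is not transcribed.
So PexV is not produced.
Ornithine is present, so WexA is active.
With repressor WexA bound, *kosC* is not transcribed.
So KosC is not produced.
Required activator PexV is absent, so *jalR* is not transcribed.
→ *jalR* is OFF.
Mevalonate is present, so HolT is inactive.
Required activator HolT is absent, so *rudE* is not transcribed.
So RudE is not produced.
BexG is produced constitutively and is active.
With repressor BexG bound, *purQ* is not transcribed.
→ *purQ* is OFF.
QilF is produced constitutively and is active.
JovP is produced constitutively and is active.
With repressor JovP bound, *fubX* is not transcribed.
→ *fubX* is OFF.
Quinate is absent, so YilG is inactive.
Required activator YilG is absent, so *kosG* is not transcribed.
→ *kosG* is OFF.
0 of the 4 genes are transcribed.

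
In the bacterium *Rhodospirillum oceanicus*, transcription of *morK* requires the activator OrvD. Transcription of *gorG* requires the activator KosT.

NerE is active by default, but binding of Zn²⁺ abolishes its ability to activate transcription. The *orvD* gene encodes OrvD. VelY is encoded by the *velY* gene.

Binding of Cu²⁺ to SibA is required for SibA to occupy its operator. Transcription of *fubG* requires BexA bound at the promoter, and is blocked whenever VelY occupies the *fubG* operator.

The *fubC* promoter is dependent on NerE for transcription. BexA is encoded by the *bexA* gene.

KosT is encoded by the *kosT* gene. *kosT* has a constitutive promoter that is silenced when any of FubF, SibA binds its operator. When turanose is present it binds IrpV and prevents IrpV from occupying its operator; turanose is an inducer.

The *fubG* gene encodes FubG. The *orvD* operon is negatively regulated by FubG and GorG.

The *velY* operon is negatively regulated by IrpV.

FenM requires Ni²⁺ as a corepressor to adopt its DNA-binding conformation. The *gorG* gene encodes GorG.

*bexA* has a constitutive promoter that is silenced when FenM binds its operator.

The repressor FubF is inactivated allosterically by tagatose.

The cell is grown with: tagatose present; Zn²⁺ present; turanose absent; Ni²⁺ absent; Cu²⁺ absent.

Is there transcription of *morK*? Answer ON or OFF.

OFF

Ni²⁺ is absent, so FenM is inactive.
With no repressor bound, *bexA* is transcribed.
So BexA is produced and active.
Turanose is absent, so IrpV is active.
With repressor IrpV bound, *velY* is not transcribed.
So VelY is not produced.
No repressor is bound and BexA is active, so *fubG* is transcribed.
So FubG is produced and active.
Tagatose is present, so FubF is inactive.
Cu²⁺ is absent, so SibA is inactive.
With no repressor bound, *kosT* is transcribed.
So KosT is produced and active.
No repressor is bound and KosT is active, so *gorG* is transcribed.
So GorG is produced and active.
With repressor FubG bound, *orvD* is not transcribed.
So OrvD is not produced.
Required activator OrvD is absent, so *morK* is not transcribed.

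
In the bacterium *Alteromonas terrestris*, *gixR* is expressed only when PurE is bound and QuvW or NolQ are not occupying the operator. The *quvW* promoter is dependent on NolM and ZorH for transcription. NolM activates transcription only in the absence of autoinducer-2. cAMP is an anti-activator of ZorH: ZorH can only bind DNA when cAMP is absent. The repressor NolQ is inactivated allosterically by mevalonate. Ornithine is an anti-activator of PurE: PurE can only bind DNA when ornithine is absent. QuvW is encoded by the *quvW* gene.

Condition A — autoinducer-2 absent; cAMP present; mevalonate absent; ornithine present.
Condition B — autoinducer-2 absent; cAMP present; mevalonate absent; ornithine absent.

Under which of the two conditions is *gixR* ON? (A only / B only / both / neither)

Condition A:
Autoinducer-2 is absent, so NolM is active.
cAMP is present, so ZorH is inactive.
Required activator ZorH is absent, so *quvW* is not transcribed.
So QuvW is not produced.
Mevalonate is absent, so NolQ is active.
Ornithine is present, so PurE is inactive.
With repressor NolQ bound, *gixR* is not transcribed.
→ *gixR* is OFF in A.
Condition B:
Autoinducer-2 is absent, so NolM is active.
cAMP is present, so ZorH is inactive.
Required activator ZorH is absent, so *quvW* is not transcribed.
So QuvW is not produced.
Mevalonate is absent, so NolQ is active.
Ornithine is absent, so PurE is active.
With repressor NolQ bound, *gixR* is not transcribed.
→ *gixR* is OFF in B.

neither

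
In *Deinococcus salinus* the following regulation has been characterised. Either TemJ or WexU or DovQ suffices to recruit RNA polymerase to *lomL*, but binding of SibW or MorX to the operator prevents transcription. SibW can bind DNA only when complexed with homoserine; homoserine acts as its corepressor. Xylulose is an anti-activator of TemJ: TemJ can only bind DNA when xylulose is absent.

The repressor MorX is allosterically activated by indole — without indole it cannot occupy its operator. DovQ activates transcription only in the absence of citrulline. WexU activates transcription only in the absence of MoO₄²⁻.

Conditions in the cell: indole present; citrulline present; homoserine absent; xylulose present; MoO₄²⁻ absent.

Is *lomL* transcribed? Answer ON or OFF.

OFF

Xylulose is present, so TemJ is inactive.
Homoserine is absent, so SibW is inactive.
MoO₄²⁻ is absent, so WexU is active.
Indole is present, so MorX is active.
Citrulline is present, so DovQ is inactive.
With repressor MorX bound, *lomL* is not transcribed.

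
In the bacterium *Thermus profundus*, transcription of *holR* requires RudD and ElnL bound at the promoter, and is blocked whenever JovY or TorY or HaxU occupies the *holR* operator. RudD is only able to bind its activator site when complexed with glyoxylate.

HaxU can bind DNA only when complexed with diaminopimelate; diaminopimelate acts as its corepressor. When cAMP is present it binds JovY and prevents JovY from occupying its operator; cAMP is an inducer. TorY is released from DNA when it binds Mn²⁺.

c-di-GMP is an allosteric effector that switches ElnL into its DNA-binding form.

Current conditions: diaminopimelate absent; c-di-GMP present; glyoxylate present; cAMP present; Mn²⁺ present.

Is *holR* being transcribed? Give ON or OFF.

ON

Glyoxylate is present, so RudD is active.
cAMP is present, so JovY is inactive.
Mn²⁺ is present, so TorY is inactive.
c-di-GMP is present, so ElnL is active.
Diaminopimelate is absent, so HaxU is inactive.
No repressor is bound and RudD and ElnL are active, so *holR* is transcribed.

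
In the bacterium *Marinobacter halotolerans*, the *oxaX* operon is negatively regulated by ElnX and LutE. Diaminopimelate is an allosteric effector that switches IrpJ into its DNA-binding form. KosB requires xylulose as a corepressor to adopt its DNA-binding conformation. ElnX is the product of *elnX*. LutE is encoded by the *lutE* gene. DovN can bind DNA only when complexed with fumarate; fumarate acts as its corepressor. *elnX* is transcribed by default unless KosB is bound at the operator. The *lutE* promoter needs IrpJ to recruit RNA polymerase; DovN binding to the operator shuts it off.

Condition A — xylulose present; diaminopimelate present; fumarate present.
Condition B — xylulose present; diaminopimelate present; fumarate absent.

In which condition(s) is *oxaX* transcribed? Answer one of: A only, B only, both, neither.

A only

Condition A:
Xylulose is present, so KosB is active.
With repressor KosB bound, *elnX* is not transcribed.
So ElnX is not produced.
Diaminopimelate is present, so IrpJ is active.
Fumarate is present, so DovN is active.
With repressor DovN bound, *lutE* is not transcribed.
So LutE is not produced.
With no repressor bound, *oxaX* is transcribed.
→ *oxaX* is ON in A.
Condition B:
Xylulose is present, so KosB is active.
With repressor KosB bound, *elnX* is not transcribed.
So ElnX is not produced.
Diaminopimelate is present, so IrpJ is active.
Fumarate is absent, so DovN is inactive.
No repressor is bound and IrpJ is active, so *lutE* is transcribed.
So LutE is produced and active.
With repressor LutE bound, *oxaX* is not transcribed.
→ *oxaX* is OFF in B.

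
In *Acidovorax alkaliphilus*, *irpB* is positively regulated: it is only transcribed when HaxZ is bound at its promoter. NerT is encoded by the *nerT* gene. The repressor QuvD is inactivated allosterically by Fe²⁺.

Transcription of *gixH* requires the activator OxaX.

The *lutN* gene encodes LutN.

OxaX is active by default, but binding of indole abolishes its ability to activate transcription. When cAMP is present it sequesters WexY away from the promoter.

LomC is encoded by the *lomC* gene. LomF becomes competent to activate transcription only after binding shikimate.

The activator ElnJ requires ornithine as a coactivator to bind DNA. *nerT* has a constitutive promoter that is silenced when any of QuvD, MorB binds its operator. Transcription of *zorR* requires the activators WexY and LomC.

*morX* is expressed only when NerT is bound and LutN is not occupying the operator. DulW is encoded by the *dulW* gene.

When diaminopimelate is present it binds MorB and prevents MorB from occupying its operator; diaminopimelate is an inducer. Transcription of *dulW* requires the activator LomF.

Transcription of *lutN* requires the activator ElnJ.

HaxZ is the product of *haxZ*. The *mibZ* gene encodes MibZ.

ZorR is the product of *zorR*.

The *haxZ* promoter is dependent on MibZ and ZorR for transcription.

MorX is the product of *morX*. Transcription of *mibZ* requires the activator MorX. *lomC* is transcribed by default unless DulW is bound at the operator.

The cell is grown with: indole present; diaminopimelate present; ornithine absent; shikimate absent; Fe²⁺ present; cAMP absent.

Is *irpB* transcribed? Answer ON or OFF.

Fe²⁺ is present, so QuvD is inactive.
Diaminopimelate is present, so MorB is inactive.
With no repressor bound, *nerT* is transcribed.
So NerT is produced and active.
Ornithine is absent, so ElnJ is inactive.
Required activator ElnJ is absent, so *lutN* is not transcribed.
So LutN is not produced.
No repressor is bound and NerT is active, so *morX* is transcribed.
So MorX is produced and active.
No repressor is bound and MorX is active, so *mibZ* is transcribed.
So MibZ is produced and active.
cAMP is absent, so WexY is active.
Shikimate is absent, so LomF is inactive.
Required activator LomF is absent, so *dulW* is not transcribed.
So DulW is not produced.
With no repressor bound, *lomC* is transcribed.
So LomC is produced and active.
No repressor is bound and WexY and LomC are active, so *zorR* is transcribed.
So ZorR is produced and active.
No repressor is bound and MibZ and ZorR are active, so *haxZ* is transcribed.
So HaxZ is produced and active.
No repressor is bound and HaxZ is active, so *irpB* is transcribed.

ON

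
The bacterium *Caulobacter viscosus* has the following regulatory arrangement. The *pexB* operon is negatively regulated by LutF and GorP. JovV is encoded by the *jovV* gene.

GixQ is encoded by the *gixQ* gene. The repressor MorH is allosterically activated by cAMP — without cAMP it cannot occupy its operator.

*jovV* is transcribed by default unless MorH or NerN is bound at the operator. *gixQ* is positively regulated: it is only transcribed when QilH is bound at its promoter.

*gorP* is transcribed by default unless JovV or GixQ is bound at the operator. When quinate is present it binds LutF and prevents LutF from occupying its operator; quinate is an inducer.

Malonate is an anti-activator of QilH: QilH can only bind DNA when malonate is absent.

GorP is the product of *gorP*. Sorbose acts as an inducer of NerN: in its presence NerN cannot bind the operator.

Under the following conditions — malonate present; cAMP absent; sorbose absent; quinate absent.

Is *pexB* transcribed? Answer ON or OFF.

Quinate is absent, so LutF is active.
cAMP is absent, so MorH is inactive.
Sorbose is absent, so NerN is active.
With repressor NerN bound, *jovV* is not transcribed.
So JovV is not produced.
Malonate is present, so QilH is inactive.
Required activator QilH is absent, so *gixQ* is not transcribed.
So GixQ is not produced.
With no repressor bound, *gorP* is transcribed.
So GorP is produced and active.
With repressor LutF bound, *pexB* is not transcribed.

OFF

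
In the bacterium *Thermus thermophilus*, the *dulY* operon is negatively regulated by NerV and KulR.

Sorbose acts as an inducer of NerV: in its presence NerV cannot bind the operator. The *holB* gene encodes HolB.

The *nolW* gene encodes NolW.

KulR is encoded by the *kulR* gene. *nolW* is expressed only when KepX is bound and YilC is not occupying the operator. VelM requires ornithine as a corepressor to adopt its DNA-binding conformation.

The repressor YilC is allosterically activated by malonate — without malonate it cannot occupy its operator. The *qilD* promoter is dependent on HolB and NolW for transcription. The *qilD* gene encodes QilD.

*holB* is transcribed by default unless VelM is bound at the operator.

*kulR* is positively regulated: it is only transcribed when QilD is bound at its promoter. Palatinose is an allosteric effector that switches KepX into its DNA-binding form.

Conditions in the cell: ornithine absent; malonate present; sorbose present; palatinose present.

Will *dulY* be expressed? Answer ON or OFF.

ON

Sorbose is present, so NerV is inactive.
Ornithine is absent, so VelM is inactive.
With no repressor bound, *holB* is transcribed.
So HolB is produced and active.
Palatinose is present, so KepX is active.
Malonate is present, so YilC is active.
With repressor YilC bound, *nolW* is not transcribed.
So NolW is not produced.
Required activator NolW is absent, so *qilD* is not transcribed.
So QilD is not produced.
Required activator QilD is absent, so *kulR* is not transcribed.
So KulR is not produced.
With no repressor bound, *dulY* is transcribed.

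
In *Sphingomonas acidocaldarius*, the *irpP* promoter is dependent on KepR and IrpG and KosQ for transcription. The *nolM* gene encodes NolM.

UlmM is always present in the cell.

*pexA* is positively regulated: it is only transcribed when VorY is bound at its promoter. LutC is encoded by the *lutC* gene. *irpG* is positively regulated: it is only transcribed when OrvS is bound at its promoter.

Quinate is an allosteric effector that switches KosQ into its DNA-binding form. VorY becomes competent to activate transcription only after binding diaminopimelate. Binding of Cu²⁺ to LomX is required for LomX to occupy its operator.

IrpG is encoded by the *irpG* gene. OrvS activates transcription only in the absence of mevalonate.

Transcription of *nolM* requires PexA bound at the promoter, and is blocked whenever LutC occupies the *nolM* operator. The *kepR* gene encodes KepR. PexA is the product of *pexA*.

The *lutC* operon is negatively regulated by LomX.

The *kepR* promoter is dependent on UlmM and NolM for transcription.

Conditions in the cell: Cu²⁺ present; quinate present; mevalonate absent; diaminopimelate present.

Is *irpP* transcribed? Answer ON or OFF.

UlmM is produced constitutively and is active.
Diaminopimelate is present, so VorY is active.
No repressor is bound and VorY is active, so *pexA* is transcribed.
So PexA is produced and active.
Cu²⁺ is present, so LomX is active.
With repressor LomX bound, *lutC* is not transcribed.
So LutC is not produced.
No repressor is bound and PexA is active, so *nolM* is transcribed.
So NolM is produced and active.
No repressor is bound and UlmM and NolM are active, so *kepR* is transcribed.
So KepR is produced and active.
Mevalonate is absent, so OrvS is active.
No repressor is bound and OrvS is active, so *irpG* is transcribed.
So IrpG is produced and active.
Quinate is present, so KosQ is active.
No repressor is bound and KepR and IrpG and KosQ are active, so *irpP* is transcribed.

ON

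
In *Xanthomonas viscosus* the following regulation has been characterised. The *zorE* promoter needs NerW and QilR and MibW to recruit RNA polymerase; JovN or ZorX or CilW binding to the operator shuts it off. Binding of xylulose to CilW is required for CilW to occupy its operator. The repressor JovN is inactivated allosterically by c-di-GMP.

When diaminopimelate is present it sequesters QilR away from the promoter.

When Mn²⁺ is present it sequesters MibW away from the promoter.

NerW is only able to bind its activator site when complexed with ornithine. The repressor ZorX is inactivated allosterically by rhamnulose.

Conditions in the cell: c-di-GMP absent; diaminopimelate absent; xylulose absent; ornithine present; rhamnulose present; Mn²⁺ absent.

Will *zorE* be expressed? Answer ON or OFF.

OFF

Ornithine is present, so NerW is active.
Diaminopimelate is absent, so QilR is active.
c-di-GMP is absent, so JovN is active.
Rhamnulose is present, so ZorX is inactive.
Xylulose is absent, so CilW is inactive.
Mn²⁺ is absent, so MibW is active.
With repressor JovN bound, *zorE* is not transcribed.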